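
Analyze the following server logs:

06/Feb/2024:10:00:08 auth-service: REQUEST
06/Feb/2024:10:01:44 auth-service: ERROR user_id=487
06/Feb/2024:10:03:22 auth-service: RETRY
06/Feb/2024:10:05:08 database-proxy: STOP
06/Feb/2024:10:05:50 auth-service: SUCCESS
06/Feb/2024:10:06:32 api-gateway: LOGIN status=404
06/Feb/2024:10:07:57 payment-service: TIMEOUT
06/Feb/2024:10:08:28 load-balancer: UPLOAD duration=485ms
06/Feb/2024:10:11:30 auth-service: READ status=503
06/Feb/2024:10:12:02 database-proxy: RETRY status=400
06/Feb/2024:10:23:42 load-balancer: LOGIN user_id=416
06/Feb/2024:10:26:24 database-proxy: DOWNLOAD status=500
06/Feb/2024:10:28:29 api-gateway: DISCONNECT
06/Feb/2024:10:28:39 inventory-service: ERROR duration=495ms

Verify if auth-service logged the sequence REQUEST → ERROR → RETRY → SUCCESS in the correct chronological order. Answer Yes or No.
Yes

To verify sequence order:

1. Find all events in sequence REQUEST → ERROR → RETRY → SUCCESS for auth-service
2. Extract their timestamps
3. Check if timestamps are in ascending order
4. Result: Yes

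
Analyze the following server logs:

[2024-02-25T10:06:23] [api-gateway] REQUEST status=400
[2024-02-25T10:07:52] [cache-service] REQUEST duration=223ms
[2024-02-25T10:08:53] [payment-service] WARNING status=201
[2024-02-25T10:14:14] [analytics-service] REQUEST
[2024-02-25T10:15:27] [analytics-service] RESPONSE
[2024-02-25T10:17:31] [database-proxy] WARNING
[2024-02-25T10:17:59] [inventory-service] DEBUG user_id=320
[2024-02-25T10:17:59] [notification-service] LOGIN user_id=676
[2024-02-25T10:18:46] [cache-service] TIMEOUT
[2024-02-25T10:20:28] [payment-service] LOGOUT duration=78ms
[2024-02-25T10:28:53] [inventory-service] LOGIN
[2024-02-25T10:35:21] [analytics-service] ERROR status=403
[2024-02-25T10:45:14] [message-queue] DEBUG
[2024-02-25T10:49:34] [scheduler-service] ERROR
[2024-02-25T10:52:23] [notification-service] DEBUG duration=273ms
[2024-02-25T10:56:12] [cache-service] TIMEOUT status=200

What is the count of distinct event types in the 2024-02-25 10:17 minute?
3

To count unique event types:

1. Filter events in the minute starting at 2024-02-25 10:17
2. Extract event types from matching entries
3. Count unique types: 3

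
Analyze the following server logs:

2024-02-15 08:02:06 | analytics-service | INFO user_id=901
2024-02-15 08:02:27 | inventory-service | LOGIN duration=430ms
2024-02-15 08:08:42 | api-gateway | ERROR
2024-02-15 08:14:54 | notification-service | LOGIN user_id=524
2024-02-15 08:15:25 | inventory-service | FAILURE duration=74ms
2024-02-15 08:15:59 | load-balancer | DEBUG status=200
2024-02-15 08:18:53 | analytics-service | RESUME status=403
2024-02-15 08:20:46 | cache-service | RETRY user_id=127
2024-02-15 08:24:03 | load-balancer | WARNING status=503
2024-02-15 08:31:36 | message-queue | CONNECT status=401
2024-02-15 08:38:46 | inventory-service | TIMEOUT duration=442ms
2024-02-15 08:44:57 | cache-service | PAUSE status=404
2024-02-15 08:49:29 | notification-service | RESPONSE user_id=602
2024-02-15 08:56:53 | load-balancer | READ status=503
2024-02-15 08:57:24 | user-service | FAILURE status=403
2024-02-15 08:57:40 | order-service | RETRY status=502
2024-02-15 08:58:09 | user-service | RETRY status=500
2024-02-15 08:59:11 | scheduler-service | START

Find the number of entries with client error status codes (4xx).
4

To find matching entries:

1. Pattern to match: client error status codes (4xx)
2. Scan each log entry for the pattern
3. Count matches: 4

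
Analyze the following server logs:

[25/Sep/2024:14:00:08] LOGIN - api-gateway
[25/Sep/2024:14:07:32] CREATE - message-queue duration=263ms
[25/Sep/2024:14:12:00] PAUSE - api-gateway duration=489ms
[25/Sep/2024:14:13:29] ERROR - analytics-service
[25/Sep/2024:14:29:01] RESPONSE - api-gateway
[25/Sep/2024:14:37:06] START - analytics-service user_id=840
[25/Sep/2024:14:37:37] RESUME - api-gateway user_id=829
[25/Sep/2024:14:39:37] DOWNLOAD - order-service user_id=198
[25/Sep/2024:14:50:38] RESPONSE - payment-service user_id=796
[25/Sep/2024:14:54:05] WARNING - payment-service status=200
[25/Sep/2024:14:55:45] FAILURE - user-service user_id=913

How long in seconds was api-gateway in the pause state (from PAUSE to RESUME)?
1537

To calculate state duration:

1. Find PAUSE event for api-gateway: 25/Sep/2024:14:12:00
2. Find RESUME event for api-gateway: 25/Sep/2024:14:37:37
3. Calculate duration: 25/Sep/2024:14:37:37 - 25/Sep/2024:14:12:00 = 1537 seconds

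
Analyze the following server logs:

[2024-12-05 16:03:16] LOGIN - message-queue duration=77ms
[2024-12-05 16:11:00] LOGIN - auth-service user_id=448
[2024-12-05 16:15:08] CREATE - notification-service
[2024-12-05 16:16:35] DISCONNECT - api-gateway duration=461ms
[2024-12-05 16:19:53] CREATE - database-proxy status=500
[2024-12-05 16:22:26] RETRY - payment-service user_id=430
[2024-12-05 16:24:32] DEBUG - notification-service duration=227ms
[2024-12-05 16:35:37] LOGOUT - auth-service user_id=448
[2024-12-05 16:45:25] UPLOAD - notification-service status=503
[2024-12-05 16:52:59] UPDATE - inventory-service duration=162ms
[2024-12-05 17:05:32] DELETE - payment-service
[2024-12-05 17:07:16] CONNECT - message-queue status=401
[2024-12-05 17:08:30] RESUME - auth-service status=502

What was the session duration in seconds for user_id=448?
1477

To calculate session duration:

1. Find LOGIN event for user_id=448: 2024-12-05 16:11:00
2. Find LOGOUT event for user_id=448: 2024-12-05 16:35:37
3. Session duration: 2024-12-05 16:35:37 - 2024-12-05 16:11:00 = 1477 seconds (24 minutes)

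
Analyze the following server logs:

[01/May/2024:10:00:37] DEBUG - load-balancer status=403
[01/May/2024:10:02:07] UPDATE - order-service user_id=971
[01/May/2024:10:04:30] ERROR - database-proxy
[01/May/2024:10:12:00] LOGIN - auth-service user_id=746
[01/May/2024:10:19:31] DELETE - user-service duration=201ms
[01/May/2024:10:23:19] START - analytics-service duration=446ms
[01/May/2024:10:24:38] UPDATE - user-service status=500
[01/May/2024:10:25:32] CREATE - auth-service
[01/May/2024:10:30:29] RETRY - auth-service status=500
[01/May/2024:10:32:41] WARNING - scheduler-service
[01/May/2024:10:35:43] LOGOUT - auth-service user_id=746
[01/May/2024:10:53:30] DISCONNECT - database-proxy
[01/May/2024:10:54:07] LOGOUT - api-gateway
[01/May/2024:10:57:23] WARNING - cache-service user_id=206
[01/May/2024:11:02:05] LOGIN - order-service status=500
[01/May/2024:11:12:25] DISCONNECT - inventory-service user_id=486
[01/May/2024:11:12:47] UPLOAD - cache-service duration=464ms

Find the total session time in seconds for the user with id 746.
1423

To calculate session duration:

1. Find LOGIN event for user_id=746: 01/May/2024:10:12:00
2. Find LOGOUT event for user_id=746: 01/May/2024:10:35:43
3. Session duration: 01/May/2024:10:35:43 - 01/May/2024:10:12:00 = 1423 seconds (23 minutes)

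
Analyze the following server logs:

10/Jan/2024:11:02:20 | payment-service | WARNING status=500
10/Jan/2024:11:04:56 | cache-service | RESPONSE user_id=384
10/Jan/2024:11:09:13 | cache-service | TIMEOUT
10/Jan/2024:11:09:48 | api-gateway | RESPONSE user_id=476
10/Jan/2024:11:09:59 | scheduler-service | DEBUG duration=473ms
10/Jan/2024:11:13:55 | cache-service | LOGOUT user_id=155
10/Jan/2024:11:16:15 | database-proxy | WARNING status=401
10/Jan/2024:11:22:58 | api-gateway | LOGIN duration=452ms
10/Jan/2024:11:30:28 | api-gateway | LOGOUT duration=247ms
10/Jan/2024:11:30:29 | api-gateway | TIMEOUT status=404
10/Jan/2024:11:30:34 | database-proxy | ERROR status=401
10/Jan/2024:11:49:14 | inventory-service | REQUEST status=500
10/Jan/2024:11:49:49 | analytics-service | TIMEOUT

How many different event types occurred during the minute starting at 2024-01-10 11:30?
3

To count unique event types:

1. Filter events in the minute starting at 2024-01-10 11:30
2. Extract event types from matching entries
3. Count unique types: 3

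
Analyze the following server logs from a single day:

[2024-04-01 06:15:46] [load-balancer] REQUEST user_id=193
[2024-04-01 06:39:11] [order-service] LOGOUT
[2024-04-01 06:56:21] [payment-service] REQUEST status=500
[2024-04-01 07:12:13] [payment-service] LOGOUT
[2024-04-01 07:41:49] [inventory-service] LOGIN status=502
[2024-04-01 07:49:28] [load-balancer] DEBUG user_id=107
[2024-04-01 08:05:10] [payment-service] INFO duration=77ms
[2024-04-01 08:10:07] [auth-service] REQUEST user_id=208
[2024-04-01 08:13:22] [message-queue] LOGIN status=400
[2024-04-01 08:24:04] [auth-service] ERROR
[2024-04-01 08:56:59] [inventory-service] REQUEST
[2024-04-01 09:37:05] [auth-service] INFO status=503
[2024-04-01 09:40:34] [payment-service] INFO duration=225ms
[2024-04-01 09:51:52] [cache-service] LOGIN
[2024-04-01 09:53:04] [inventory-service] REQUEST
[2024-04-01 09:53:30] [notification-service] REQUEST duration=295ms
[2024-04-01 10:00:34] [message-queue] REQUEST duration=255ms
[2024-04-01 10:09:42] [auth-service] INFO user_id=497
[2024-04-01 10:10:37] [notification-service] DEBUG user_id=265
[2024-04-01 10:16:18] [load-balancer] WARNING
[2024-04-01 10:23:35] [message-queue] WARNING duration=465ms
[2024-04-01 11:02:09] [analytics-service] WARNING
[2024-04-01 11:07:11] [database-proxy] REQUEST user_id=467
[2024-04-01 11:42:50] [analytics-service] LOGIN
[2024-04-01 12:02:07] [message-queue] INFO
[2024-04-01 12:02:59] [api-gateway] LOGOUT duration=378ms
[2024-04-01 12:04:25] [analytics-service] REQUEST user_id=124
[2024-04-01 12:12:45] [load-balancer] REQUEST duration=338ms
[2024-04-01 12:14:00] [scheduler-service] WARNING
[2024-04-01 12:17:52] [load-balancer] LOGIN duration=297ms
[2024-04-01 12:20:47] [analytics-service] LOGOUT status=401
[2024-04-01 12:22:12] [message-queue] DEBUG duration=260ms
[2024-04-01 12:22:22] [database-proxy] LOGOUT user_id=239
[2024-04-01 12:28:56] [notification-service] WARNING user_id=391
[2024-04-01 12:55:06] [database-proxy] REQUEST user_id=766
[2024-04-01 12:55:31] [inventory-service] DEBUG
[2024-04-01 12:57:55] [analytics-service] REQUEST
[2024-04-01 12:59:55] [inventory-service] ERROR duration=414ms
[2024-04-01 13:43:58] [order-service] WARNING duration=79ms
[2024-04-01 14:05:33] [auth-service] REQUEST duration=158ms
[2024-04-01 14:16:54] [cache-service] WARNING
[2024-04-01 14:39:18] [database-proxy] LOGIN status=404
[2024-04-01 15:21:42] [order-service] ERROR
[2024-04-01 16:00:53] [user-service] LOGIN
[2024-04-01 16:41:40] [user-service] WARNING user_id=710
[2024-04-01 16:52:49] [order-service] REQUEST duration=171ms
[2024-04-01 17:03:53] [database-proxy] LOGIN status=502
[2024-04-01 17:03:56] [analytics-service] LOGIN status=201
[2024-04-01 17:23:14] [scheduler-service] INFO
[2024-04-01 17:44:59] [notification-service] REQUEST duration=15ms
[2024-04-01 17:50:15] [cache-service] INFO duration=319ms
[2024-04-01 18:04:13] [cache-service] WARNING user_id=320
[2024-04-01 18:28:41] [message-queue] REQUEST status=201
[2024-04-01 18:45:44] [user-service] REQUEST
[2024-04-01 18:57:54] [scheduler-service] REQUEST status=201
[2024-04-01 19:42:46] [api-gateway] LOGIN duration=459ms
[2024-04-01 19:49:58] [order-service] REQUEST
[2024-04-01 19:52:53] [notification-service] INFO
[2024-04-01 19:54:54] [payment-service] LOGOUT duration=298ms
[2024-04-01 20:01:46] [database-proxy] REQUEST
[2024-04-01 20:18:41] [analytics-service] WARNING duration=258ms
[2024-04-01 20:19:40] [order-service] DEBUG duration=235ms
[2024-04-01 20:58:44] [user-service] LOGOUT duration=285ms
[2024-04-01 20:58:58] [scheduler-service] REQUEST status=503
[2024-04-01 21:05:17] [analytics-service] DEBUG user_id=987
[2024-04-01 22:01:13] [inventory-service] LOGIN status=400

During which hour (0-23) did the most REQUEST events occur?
12

To find the peak hour:

1. Group all REQUEST events by hour
2. Count events in each hour
3. Find hour with maximum count
4. Peak hour: 12 (with 4 events)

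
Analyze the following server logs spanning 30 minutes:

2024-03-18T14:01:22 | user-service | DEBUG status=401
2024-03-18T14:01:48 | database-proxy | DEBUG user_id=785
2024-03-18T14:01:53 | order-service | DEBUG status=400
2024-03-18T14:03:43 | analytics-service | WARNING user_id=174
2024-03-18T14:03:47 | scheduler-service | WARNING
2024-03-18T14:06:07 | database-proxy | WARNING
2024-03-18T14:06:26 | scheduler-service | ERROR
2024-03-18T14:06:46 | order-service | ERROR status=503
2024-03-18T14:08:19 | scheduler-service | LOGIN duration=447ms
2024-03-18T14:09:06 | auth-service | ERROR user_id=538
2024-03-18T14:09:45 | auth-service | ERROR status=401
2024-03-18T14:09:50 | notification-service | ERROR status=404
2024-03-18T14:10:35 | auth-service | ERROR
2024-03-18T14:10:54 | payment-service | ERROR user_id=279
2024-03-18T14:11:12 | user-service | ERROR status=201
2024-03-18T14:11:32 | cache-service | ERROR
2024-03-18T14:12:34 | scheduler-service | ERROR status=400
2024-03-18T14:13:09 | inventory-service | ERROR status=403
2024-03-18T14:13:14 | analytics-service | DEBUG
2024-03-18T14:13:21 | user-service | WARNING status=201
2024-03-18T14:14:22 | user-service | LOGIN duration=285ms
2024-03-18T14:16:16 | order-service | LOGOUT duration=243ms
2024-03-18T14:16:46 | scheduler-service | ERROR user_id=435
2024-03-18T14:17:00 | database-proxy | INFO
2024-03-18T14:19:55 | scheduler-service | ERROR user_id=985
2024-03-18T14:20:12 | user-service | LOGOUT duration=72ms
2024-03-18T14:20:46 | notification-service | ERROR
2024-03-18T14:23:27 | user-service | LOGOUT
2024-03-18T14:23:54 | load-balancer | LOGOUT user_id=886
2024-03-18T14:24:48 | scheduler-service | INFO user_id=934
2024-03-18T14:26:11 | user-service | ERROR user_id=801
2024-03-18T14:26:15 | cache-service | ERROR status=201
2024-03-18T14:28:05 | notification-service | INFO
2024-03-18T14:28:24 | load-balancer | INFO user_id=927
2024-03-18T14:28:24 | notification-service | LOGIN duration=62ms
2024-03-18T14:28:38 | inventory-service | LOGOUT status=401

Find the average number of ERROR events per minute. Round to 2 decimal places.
0.53

To calculate the rate:

1. Count total ERROR events: 16
2. Total time period: 30 minutes
3. Rate = 16 / 30 = 0.53 events per minute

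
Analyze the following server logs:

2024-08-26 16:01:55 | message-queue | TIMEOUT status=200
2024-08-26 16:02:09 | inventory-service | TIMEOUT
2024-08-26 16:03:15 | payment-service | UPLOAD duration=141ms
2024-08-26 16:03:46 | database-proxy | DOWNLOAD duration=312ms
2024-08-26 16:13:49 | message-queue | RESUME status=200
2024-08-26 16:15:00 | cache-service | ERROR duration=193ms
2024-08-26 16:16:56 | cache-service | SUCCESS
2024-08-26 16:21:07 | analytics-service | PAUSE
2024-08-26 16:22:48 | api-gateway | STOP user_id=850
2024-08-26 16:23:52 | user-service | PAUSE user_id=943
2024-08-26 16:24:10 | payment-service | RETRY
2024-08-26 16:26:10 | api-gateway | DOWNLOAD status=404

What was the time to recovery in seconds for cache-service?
116

To calculate recovery time:

1. Find ERROR event for cache-service: 2024-08-26 16:15:00
2. Find next SUCCESS event for cache-service: 2024-08-26 16:16:56
3. Recovery time: 2024-08-26 16:16:56 - 2024-08-26 16:15:00 = 116 seconds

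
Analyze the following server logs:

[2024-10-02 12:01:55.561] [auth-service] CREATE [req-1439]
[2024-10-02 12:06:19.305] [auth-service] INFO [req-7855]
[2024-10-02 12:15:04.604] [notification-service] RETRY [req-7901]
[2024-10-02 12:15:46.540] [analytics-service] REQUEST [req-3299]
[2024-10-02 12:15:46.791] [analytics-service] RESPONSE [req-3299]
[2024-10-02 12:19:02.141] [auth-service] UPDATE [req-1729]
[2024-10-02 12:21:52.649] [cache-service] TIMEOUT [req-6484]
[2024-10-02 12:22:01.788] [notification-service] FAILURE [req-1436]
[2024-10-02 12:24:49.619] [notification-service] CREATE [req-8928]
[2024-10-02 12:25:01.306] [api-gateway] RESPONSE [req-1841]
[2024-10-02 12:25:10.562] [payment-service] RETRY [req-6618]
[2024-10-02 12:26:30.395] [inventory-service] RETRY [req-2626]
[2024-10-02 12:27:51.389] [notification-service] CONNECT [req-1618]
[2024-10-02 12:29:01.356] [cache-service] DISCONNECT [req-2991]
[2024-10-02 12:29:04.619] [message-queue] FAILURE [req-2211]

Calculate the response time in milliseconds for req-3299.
251

To calculate latency:

1. Find REQUEST with id req-3299: 2024-10-02 12:15:46.540
2. Find RESPONSE with id req-3299: 2024-10-02 12:15:46.791
3. Latency: 2024-10-02 12:15:46.791 - 2024-10-02 12:15:46.540 = 251ms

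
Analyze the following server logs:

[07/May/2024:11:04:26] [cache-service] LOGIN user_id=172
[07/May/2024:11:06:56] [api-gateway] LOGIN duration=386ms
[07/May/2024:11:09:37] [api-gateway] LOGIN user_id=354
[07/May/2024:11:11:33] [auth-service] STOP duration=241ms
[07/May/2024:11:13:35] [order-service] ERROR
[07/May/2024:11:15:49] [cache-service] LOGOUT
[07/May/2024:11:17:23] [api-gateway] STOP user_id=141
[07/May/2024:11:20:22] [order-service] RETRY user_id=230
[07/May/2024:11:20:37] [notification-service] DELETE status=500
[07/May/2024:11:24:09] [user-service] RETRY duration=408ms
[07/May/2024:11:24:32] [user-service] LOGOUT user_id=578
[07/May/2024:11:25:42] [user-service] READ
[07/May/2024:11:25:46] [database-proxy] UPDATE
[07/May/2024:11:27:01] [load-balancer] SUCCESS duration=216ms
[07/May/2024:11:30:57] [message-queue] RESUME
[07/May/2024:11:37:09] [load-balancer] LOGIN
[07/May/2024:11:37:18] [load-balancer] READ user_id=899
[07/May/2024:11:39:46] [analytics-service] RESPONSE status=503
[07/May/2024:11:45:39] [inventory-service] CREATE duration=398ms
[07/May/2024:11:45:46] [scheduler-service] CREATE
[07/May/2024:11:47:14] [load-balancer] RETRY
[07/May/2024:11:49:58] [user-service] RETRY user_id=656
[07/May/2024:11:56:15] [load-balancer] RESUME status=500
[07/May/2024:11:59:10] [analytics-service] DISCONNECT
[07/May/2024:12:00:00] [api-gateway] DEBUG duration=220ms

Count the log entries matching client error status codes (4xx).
0

To find matching entries:

1. Pattern to match: client error status codes (4xx)
2. Scan each log entry for the pattern
3. Count matches: 0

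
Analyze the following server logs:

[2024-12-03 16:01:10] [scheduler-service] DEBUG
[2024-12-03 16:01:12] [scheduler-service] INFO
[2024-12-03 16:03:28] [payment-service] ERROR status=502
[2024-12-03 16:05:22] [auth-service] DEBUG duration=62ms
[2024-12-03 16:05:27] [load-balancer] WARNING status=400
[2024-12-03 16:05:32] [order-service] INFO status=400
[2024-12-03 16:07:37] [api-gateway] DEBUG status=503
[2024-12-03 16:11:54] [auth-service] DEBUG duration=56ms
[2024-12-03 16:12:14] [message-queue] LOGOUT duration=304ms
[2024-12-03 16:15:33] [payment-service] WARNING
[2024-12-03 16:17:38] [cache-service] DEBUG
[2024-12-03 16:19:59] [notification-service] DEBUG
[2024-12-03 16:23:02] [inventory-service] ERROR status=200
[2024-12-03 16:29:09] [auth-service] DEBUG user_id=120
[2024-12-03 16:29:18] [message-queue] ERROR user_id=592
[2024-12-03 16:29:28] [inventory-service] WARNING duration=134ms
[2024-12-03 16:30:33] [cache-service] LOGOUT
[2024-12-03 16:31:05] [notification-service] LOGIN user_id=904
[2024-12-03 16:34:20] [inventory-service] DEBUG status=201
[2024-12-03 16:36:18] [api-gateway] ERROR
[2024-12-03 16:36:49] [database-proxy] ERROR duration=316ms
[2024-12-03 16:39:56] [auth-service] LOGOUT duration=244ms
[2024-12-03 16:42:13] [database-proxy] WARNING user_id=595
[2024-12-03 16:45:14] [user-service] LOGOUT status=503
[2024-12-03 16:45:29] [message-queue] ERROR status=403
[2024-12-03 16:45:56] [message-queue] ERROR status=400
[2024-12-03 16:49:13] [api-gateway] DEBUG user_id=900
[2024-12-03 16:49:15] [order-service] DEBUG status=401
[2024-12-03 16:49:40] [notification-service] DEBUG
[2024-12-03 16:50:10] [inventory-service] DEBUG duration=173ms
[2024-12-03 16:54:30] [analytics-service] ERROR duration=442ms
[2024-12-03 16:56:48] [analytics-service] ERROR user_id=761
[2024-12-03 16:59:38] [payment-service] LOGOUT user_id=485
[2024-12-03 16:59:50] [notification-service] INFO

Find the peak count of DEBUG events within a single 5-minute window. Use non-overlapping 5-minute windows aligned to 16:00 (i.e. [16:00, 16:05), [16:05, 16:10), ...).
3

To find the burst window:

1. Divide the log period into non-overlapping 5-minute windows starting at 16:00
2. Count DEBUG events in each window
3. Find the window with maximum count
4. Maximum events in a window: 3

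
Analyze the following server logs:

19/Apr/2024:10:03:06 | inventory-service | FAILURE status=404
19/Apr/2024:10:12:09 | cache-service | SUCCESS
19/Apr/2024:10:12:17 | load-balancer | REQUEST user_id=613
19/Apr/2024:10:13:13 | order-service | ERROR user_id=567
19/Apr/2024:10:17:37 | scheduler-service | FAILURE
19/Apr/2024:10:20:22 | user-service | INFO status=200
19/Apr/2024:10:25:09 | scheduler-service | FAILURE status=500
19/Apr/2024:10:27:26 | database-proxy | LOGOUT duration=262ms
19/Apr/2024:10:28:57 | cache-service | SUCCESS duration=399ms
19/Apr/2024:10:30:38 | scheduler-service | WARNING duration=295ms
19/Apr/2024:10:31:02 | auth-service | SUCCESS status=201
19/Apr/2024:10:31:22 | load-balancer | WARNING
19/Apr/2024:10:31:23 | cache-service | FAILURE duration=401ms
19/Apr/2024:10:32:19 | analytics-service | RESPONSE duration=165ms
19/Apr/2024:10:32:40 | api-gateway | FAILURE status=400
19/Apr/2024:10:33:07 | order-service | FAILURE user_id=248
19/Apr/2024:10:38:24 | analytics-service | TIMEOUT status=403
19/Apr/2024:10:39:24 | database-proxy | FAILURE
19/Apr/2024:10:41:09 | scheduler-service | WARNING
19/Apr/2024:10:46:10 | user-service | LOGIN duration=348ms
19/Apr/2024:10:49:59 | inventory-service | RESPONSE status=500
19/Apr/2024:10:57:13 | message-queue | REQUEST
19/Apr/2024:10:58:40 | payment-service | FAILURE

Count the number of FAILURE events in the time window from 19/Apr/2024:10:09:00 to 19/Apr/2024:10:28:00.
2

To count events in the time window:

1. Window boundaries: 19/Apr/2024:10:09:00 to 19/Apr/2024:10:28:00
2. Filter for FAILURE events within this window
3. Count matching events: 2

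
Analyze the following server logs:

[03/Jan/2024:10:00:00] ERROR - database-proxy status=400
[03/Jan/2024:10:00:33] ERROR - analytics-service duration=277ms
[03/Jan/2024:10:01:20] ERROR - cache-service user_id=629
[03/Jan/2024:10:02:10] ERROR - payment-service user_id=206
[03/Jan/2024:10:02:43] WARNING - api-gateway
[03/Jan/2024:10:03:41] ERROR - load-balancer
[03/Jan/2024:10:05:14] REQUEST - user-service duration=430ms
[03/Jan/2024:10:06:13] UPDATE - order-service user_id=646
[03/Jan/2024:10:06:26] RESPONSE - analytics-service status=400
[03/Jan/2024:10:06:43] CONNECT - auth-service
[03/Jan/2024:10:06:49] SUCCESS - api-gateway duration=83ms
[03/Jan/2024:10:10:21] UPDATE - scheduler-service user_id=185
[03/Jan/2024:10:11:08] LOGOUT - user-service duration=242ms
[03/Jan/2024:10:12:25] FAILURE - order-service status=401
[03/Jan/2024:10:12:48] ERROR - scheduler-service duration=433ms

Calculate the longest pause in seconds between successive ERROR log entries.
547

To find the longest gap:

1. Extract all ERROR events in chronological order
2. Calculate time differences between consecutive events
3. Find the maximum difference
4. Longest gap: 547 seconds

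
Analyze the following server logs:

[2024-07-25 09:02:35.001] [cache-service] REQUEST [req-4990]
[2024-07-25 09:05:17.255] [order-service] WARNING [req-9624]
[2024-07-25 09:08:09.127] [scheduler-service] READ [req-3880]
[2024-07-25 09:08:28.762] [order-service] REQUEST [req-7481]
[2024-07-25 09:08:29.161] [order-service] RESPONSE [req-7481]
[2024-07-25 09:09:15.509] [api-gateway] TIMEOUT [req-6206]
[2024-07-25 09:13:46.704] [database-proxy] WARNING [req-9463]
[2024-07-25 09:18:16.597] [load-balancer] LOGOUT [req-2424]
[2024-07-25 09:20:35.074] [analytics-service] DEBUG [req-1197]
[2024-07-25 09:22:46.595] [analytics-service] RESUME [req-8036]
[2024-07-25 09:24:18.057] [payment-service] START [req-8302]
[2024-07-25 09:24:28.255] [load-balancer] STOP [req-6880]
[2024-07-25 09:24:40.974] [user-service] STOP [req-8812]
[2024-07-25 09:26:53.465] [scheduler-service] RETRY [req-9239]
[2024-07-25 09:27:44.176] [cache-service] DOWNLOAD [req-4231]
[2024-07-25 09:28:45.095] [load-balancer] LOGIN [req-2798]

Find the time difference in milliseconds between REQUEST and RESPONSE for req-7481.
399

To calculate latency:

1. Find REQUEST with id req-7481: 2024-07-25 09:08:28.762
2. Find RESPONSE with id req-7481: 2024-07-25 09:08:29.161
3. Latency: 2024-07-25 09:08:29.161 - 2024-07-25 09:08:28.762 = 399ms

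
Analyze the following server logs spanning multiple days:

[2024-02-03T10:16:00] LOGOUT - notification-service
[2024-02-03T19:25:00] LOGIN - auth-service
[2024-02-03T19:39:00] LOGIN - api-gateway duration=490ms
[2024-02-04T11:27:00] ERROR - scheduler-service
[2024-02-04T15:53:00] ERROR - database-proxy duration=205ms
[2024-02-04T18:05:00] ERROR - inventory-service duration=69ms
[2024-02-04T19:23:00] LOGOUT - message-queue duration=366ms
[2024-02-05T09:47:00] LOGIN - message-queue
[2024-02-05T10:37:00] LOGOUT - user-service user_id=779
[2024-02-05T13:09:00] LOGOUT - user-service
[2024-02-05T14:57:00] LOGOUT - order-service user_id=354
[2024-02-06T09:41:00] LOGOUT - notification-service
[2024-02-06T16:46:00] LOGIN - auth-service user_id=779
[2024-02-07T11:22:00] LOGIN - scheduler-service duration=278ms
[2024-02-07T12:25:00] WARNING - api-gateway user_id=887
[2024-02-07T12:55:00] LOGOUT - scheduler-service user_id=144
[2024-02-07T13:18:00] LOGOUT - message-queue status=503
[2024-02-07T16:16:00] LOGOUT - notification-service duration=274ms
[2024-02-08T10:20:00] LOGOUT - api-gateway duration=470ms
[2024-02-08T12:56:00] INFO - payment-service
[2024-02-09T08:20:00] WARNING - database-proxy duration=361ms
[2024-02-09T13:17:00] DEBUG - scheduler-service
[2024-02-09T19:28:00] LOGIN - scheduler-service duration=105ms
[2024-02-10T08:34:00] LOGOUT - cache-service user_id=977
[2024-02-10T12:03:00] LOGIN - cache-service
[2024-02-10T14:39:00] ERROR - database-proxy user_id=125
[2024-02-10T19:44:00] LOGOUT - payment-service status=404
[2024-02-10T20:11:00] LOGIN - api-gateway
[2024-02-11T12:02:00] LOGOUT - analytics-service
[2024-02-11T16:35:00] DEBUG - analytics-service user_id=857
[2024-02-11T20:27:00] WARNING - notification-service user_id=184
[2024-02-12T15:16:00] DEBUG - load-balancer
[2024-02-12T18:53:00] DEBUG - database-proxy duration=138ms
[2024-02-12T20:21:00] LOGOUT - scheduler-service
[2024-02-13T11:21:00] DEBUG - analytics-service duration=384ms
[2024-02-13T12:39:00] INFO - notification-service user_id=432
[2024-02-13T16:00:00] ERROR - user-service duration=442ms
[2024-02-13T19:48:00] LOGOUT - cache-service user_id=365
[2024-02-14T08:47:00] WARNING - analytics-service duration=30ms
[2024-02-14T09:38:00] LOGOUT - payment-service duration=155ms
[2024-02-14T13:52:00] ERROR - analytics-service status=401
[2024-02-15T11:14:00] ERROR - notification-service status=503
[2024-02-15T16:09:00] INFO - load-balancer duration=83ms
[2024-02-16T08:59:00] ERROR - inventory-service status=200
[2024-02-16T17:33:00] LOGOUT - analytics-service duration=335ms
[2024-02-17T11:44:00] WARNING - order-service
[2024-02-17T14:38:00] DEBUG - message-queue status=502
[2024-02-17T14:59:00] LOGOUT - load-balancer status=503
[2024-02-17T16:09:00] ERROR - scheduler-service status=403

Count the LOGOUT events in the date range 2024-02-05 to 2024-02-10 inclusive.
10

To filter by date range:

1. Date range: 2024-02-05 through 2024-02-10, both dates inclusive
2. Filter for LOGOUT events whose date falls in this range
3. Count matching events: 10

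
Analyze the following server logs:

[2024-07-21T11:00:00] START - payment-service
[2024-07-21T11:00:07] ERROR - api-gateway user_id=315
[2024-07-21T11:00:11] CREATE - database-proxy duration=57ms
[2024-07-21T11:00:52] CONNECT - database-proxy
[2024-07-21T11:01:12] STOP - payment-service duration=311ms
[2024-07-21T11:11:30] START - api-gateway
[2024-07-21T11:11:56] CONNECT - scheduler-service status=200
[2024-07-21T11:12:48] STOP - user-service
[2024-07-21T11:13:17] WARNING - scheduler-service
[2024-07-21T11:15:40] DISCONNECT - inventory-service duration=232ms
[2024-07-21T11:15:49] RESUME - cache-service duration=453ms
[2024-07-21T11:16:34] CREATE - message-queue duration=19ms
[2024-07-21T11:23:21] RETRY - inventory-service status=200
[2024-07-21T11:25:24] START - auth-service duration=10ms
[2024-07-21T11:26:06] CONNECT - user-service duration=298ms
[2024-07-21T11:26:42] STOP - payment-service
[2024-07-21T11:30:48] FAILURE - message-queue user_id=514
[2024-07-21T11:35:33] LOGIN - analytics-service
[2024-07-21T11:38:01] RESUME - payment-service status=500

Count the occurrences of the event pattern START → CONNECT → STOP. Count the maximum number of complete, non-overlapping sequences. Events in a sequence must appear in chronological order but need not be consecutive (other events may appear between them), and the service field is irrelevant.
3

To count sequences:

1. Look for pattern: START → CONNECT → STOP
2. Greedily scan the log in chronological order, matching each sequence element in turn (ignoring service)
3. Each time the full pattern completes, increment the count and restart matching from the next event
4. Complete non-overlapping sequences found: 3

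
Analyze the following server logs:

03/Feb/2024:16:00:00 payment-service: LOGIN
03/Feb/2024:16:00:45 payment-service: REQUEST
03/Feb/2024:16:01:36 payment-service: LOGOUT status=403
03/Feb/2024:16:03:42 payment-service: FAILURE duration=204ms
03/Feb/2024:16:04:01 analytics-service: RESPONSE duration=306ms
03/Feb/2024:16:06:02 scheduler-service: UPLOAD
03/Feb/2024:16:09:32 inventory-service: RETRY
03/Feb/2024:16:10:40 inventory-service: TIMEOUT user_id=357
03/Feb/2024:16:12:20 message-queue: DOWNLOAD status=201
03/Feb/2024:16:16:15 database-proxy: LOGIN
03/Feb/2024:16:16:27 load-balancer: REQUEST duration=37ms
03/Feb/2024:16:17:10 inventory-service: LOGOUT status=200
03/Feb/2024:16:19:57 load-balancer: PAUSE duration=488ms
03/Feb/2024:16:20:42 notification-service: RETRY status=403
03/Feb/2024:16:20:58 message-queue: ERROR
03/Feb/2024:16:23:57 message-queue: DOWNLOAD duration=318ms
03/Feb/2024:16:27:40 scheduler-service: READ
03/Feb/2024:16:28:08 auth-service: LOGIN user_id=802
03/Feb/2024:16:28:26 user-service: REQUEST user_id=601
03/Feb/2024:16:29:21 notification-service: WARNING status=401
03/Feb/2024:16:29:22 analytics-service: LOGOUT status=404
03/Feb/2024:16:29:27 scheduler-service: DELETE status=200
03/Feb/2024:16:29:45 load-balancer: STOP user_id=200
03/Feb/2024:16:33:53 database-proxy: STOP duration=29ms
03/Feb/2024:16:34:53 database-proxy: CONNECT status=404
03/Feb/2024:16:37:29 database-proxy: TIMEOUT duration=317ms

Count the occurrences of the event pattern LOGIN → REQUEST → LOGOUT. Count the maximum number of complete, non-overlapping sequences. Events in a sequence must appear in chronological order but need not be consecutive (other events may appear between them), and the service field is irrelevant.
3

To count sequences:

1. Look for pattern: LOGIN → REQUEST → LOGOUT
2. Greedily scan the log in chronological order, matching each sequence element in turn (ignoring service)
3. Each time the full pattern completes, increment the count and restart matching from the next event
4. Complete non-overlapping sequences found: 3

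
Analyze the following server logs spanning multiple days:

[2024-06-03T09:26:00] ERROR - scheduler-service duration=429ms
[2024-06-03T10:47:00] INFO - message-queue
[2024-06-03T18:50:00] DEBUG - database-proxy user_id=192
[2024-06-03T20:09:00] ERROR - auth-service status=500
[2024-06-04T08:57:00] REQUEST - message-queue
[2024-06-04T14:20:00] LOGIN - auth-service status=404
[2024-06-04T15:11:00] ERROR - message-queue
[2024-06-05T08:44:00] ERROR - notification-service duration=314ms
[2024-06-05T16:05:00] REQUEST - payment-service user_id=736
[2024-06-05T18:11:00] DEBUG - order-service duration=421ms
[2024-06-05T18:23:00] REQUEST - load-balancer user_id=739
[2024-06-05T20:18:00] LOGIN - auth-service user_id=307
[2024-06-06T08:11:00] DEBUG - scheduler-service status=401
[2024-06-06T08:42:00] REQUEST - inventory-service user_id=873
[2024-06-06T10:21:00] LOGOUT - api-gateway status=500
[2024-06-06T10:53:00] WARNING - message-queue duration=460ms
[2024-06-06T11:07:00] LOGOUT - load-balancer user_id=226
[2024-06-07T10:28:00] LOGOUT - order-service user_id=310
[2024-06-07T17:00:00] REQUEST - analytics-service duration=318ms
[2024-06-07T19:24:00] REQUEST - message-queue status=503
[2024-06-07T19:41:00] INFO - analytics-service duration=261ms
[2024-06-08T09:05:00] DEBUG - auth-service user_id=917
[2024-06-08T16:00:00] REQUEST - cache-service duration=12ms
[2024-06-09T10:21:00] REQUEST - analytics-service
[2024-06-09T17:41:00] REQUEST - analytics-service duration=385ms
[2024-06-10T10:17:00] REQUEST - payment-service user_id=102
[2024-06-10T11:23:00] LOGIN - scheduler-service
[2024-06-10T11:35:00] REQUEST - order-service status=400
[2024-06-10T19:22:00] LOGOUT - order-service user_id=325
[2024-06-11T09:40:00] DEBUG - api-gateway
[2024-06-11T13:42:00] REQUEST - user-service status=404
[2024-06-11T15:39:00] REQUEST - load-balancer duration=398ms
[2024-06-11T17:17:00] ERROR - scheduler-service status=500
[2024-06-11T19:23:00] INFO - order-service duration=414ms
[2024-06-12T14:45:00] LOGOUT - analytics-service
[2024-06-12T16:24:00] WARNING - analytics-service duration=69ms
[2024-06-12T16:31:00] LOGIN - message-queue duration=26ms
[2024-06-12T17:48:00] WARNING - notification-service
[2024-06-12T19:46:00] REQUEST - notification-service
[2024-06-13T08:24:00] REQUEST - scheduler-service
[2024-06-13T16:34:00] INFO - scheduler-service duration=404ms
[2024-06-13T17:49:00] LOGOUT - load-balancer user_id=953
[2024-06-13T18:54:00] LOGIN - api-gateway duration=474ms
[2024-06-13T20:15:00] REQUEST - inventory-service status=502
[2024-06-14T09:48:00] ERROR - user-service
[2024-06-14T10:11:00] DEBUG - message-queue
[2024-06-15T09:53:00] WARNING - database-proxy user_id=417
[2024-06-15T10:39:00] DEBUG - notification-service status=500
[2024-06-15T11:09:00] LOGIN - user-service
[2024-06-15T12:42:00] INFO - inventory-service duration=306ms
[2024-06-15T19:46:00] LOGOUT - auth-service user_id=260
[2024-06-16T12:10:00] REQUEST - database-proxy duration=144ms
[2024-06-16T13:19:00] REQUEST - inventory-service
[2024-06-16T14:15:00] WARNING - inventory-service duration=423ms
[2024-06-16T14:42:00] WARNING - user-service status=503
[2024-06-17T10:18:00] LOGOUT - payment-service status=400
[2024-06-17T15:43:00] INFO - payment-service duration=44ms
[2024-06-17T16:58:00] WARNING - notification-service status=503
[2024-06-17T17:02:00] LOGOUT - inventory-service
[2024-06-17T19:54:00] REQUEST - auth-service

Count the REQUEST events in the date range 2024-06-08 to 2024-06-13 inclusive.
10

To filter by date range:

1. Date range: 2024-06-08 through 2024-06-13, both dates inclusive
2. Filter for REQUEST events whose date falls in this range
3. Count matching events: 10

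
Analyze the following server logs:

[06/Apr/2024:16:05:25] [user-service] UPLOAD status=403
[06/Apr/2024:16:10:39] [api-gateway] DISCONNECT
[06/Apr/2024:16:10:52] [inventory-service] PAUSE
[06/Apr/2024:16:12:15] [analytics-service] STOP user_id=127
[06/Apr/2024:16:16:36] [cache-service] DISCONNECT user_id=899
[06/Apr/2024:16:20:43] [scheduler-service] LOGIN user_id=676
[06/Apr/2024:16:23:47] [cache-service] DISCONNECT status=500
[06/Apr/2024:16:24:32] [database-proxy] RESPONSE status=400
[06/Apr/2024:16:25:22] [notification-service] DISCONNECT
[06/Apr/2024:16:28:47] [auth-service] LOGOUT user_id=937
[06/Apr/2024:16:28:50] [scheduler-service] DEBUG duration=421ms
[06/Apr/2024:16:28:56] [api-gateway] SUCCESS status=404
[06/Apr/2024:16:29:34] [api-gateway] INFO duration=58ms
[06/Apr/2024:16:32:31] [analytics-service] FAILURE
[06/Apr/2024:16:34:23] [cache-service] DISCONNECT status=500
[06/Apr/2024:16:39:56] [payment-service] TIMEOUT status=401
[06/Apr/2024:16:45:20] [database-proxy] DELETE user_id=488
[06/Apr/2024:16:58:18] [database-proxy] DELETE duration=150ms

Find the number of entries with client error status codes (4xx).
4

To find matching entries:

1. Pattern to match: client error status codes (4xx)
2. Scan each log entry for the pattern
3. Count matches: 4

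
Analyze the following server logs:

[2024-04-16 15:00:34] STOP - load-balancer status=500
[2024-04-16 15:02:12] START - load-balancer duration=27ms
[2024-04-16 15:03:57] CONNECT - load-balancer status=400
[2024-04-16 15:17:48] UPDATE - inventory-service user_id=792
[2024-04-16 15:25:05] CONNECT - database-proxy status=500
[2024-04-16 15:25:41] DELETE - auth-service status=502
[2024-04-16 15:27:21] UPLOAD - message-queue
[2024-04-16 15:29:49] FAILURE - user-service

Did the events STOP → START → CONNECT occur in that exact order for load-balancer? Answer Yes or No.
Yes

To verify sequence order:

1. Find all events in sequence STOP → START → CONNECT for load-balancer
2. Extract their timestamps
3. Check if timestamps are in ascending order
4. Result: Yes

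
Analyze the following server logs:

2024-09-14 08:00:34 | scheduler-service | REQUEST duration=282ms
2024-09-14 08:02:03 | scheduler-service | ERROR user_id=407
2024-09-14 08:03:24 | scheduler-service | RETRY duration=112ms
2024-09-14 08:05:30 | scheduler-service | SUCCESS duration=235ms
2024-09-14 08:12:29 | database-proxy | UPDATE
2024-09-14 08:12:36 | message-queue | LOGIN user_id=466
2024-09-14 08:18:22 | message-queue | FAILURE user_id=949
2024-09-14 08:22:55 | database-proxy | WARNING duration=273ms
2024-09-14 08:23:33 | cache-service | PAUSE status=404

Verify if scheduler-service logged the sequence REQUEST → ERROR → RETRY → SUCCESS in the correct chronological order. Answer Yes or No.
Yes

To verify sequence order:

1. Find all events in sequence REQUEST → ERROR → RETRY → SUCCESS for scheduler-service
2. Extract their timestamps
3. Check if timestamps are in ascending order
4. Result: Yes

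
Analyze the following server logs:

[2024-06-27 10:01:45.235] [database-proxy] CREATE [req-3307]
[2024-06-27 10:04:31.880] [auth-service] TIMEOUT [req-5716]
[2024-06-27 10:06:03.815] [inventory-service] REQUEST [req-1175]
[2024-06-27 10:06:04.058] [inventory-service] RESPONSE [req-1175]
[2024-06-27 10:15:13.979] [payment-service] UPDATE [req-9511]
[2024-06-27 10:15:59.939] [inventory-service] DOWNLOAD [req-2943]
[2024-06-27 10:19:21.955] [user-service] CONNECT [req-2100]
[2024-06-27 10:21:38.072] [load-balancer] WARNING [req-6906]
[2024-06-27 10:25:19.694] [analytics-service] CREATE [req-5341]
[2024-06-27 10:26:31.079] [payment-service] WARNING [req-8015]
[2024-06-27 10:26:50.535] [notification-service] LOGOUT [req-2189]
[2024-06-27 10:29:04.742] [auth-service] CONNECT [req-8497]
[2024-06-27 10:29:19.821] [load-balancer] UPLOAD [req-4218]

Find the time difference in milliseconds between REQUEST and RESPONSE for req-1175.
243

To calculate latency:

1. Find REQUEST with id req-1175: 2024-06-27 10:06:03.815
2. Find RESPONSE with id req-1175: 2024-06-27 10:06:04.058
3. Latency: 2024-06-27 10:06:04.058 - 2024-06-27 10:06:03.815 = 243ms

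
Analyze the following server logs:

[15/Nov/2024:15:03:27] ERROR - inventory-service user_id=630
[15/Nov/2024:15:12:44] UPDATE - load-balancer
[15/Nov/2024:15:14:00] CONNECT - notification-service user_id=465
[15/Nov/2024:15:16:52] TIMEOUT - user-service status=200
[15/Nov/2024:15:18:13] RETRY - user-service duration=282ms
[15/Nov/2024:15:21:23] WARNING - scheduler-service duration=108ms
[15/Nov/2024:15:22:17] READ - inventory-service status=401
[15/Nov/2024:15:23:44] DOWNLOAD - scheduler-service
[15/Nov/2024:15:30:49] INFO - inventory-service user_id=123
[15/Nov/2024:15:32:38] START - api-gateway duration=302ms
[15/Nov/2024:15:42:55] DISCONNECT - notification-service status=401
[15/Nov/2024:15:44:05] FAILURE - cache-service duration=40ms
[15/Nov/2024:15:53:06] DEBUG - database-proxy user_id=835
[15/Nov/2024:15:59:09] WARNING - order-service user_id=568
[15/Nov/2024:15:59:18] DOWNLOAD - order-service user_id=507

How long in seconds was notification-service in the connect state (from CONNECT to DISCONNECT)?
1735

To calculate state duration:

1. Find CONNECT event for notification-service: 15/Nov/2024:15:14:00
2. Find DISCONNECT event for notification-service: 15/Nov/2024:15:42:55
3. Calculate duration: 15/Nov/2024:15:42:55 - 15/Nov/2024:15:14:00 = 1735 seconds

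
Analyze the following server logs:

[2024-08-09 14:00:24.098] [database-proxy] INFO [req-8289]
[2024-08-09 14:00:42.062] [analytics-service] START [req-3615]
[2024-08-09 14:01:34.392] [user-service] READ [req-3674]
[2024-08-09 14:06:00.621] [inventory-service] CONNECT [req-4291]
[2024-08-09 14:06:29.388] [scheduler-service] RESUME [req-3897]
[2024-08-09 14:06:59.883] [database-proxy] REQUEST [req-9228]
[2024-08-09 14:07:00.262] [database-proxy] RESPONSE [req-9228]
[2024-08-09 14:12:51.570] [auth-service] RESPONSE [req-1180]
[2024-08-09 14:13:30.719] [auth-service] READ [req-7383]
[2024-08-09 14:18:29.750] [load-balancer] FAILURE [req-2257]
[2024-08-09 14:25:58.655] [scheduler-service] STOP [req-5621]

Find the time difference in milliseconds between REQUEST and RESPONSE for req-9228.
379

To calculate latency:

1. Find REQUEST with id req-9228: 2024-08-09 14:06:59.883
2. Find RESPONSE with id req-9228: 2024-08-09 14:07:00.262
3. Latency: 2024-08-09 14:07:00.262 - 2024-08-09 14:06:59.883 = 379ms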